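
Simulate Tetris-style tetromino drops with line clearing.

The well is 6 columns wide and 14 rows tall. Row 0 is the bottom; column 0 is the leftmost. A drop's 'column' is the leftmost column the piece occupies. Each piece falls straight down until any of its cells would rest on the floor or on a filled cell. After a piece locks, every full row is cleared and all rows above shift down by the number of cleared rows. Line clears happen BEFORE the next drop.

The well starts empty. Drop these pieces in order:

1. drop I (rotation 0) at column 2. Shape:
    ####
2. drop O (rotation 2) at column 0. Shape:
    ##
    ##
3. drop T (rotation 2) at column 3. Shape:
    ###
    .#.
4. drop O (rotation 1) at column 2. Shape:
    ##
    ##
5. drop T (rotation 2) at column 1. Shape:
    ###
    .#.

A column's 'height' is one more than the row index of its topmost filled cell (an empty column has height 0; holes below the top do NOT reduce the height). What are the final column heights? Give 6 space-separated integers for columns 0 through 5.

Drop 1: I rot0 at col 2 lands with bottom-row=0; cleared 0 line(s) (total 0); column heights now [0 0 1 1 1 1], max=1
Drop 2: O rot2 at col 0 lands with bottom-row=0; cleared 1 line(s) (total 1); column heights now [1 1 0 0 0 0], max=1
Drop 3: T rot2 at col 3 lands with bottom-row=0; cleared 0 line(s) (total 1); column heights now [1 1 0 2 2 2], max=2
Drop 4: O rot1 at col 2 lands with bottom-row=2; cleared 0 line(s) (total 1); column heights now [1 1 4 4 2 2], max=4
Drop 5: T rot2 at col 1 lands with bottom-row=4; cleared 0 line(s) (total 1); column heights now [1 6 6 6 2 2], max=6

Answer: 1 6 6 6 2 2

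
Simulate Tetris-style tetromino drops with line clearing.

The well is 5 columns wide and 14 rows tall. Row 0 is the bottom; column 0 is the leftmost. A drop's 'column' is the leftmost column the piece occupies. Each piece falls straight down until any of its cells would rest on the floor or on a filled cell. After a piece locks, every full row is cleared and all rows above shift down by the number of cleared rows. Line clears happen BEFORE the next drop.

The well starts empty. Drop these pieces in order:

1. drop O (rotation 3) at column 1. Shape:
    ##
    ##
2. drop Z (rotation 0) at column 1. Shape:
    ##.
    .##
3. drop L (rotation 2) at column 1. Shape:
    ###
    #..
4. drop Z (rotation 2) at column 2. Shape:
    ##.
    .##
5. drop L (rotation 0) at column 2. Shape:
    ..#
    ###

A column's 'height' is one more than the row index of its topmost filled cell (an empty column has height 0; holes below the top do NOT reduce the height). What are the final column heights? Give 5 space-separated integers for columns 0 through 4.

Drop 1: O rot3 at col 1 lands with bottom-row=0; cleared 0 line(s) (total 0); column heights now [0 2 2 0 0], max=2
Drop 2: Z rot0 at col 1 lands with bottom-row=2; cleared 0 line(s) (total 0); column heights now [0 4 4 3 0], max=4
Drop 3: L rot2 at col 1 lands with bottom-row=4; cleared 0 line(s) (total 0); column heights now [0 6 6 6 0], max=6
Drop 4: Z rot2 at col 2 lands with bottom-row=6; cleared 0 line(s) (total 0); column heights now [0 6 8 8 7], max=8
Drop 5: L rot0 at col 2 lands with bottom-row=8; cleared 0 line(s) (total 0); column heights now [0 6 9 9 10], max=10

Answer: 0 6 9 9 10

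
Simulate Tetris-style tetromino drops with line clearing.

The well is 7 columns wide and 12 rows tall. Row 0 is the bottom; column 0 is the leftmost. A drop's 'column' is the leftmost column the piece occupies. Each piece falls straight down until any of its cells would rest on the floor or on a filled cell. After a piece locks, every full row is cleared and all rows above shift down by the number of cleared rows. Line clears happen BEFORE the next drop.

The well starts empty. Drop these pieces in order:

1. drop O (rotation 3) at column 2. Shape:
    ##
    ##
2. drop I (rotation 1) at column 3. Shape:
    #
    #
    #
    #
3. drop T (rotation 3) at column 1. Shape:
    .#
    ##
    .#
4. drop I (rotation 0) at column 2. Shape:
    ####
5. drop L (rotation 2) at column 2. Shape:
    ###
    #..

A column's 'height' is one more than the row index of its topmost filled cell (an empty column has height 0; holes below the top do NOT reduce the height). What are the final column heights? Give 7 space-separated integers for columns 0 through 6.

Drop 1: O rot3 at col 2 lands with bottom-row=0; cleared 0 line(s) (total 0); column heights now [0 0 2 2 0 0 0], max=2
Drop 2: I rot1 at col 3 lands with bottom-row=2; cleared 0 line(s) (total 0); column heights now [0 0 2 6 0 0 0], max=6
Drop 3: T rot3 at col 1 lands with bottom-row=2; cleared 0 line(s) (total 0); column heights now [0 4 5 6 0 0 0], max=6
Drop 4: I rot0 at col 2 lands with bottom-row=6; cleared 0 line(s) (total 0); column heights now [0 4 7 7 7 7 0], max=7
Drop 5: L rot2 at col 2 lands with bottom-row=7; cleared 0 line(s) (total 0); column heights now [0 4 9 9 9 7 0], max=9

Answer: 0 4 9 9 9 7 0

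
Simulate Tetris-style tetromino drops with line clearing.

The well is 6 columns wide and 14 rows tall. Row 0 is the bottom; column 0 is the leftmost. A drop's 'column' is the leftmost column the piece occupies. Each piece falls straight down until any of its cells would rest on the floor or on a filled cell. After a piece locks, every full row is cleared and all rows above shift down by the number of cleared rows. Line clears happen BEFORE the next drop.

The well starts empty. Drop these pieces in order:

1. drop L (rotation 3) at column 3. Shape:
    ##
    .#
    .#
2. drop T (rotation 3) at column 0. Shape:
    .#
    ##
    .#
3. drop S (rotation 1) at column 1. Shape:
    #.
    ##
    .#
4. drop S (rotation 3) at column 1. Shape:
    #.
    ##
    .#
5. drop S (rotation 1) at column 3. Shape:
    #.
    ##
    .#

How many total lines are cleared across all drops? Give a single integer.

Answer: 0

Derivation:
Drop 1: L rot3 at col 3 lands with bottom-row=0; cleared 0 line(s) (total 0); column heights now [0 0 0 3 3 0], max=3
Drop 2: T rot3 at col 0 lands with bottom-row=0; cleared 0 line(s) (total 0); column heights now [2 3 0 3 3 0], max=3
Drop 3: S rot1 at col 1 lands with bottom-row=2; cleared 0 line(s) (total 0); column heights now [2 5 4 3 3 0], max=5
Drop 4: S rot3 at col 1 lands with bottom-row=4; cleared 0 line(s) (total 0); column heights now [2 7 6 3 3 0], max=7
Drop 5: S rot1 at col 3 lands with bottom-row=3; cleared 0 line(s) (total 0); column heights now [2 7 6 6 5 0], max=7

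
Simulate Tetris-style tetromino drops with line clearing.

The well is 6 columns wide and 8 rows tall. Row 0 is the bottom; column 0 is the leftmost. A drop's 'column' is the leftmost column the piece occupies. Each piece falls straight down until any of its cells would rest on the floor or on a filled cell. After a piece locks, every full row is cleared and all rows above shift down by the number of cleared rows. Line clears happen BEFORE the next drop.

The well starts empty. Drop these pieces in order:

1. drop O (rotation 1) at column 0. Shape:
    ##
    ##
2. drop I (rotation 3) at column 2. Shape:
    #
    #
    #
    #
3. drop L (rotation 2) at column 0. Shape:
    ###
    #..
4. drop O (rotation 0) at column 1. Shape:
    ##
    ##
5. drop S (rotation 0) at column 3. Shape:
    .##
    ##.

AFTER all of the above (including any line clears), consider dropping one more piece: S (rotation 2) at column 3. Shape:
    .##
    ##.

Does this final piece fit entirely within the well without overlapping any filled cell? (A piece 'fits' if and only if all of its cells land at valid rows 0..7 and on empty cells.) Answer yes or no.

Answer: yes

Derivation:
Drop 1: O rot1 at col 0 lands with bottom-row=0; cleared 0 line(s) (total 0); column heights now [2 2 0 0 0 0], max=2
Drop 2: I rot3 at col 2 lands with bottom-row=0; cleared 0 line(s) (total 0); column heights now [2 2 4 0 0 0], max=4
Drop 3: L rot2 at col 0 lands with bottom-row=3; cleared 0 line(s) (total 0); column heights now [5 5 5 0 0 0], max=5
Drop 4: O rot0 at col 1 lands with bottom-row=5; cleared 0 line(s) (total 0); column heights now [5 7 7 0 0 0], max=7
Drop 5: S rot0 at col 3 lands with bottom-row=0; cleared 0 line(s) (total 0); column heights now [5 7 7 1 2 2], max=7
Test piece S rot2 at col 3 (width 3): heights before test = [5 7 7 1 2 2]; fits = True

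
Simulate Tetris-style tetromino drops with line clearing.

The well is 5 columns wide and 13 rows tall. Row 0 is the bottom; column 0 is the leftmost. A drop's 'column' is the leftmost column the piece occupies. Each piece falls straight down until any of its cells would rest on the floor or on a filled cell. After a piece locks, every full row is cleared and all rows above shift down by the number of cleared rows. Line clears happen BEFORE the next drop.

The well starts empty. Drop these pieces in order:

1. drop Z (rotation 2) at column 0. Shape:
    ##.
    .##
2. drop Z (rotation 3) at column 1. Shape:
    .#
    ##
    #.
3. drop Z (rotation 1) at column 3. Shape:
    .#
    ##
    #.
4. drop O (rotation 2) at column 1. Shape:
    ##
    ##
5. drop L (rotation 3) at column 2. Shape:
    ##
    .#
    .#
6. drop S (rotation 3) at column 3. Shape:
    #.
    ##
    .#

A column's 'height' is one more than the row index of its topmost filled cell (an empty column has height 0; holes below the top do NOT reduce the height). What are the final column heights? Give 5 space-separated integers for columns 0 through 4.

Drop 1: Z rot2 at col 0 lands with bottom-row=0; cleared 0 line(s) (total 0); column heights now [2 2 1 0 0], max=2
Drop 2: Z rot3 at col 1 lands with bottom-row=2; cleared 0 line(s) (total 0); column heights now [2 4 5 0 0], max=5
Drop 3: Z rot1 at col 3 lands with bottom-row=0; cleared 0 line(s) (total 0); column heights now [2 4 5 2 3], max=5
Drop 4: O rot2 at col 1 lands with bottom-row=5; cleared 0 line(s) (total 0); column heights now [2 7 7 2 3], max=7
Drop 5: L rot3 at col 2 lands with bottom-row=5; cleared 0 line(s) (total 0); column heights now [2 7 8 8 3], max=8
Drop 6: S rot3 at col 3 lands with bottom-row=7; cleared 0 line(s) (total 0); column heights now [2 7 8 10 9], max=10

Answer: 2 7 8 10 9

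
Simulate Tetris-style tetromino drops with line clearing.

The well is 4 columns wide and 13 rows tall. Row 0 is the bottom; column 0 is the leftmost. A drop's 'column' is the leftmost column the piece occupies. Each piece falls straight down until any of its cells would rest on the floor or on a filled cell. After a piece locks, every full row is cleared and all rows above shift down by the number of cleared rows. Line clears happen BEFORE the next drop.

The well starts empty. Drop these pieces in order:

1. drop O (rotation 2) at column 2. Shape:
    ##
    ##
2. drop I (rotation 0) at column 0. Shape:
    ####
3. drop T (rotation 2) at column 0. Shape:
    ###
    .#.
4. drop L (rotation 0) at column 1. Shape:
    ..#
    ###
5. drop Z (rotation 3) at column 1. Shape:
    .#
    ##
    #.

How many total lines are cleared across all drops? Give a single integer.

Answer: 1

Derivation:
Drop 1: O rot2 at col 2 lands with bottom-row=0; cleared 0 line(s) (total 0); column heights now [0 0 2 2], max=2
Drop 2: I rot0 at col 0 lands with bottom-row=2; cleared 1 line(s) (total 1); column heights now [0 0 2 2], max=2
Drop 3: T rot2 at col 0 lands with bottom-row=1; cleared 0 line(s) (total 1); column heights now [3 3 3 2], max=3
Drop 4: L rot0 at col 1 lands with bottom-row=3; cleared 0 line(s) (total 1); column heights now [3 4 4 5], max=5
Drop 5: Z rot3 at col 1 lands with bottom-row=4; cleared 0 line(s) (total 1); column heights now [3 6 7 5], max=7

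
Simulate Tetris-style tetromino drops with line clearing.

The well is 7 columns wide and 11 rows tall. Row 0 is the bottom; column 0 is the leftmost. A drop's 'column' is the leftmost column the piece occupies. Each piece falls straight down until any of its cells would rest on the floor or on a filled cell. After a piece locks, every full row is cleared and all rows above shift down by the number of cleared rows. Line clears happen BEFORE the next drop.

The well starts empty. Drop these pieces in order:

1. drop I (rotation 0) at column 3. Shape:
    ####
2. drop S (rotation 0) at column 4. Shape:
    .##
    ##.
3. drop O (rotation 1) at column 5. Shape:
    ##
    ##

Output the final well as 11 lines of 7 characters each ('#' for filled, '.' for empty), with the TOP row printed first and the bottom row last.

Drop 1: I rot0 at col 3 lands with bottom-row=0; cleared 0 line(s) (total 0); column heights now [0 0 0 1 1 1 1], max=1
Drop 2: S rot0 at col 4 lands with bottom-row=1; cleared 0 line(s) (total 0); column heights now [0 0 0 1 2 3 3], max=3
Drop 3: O rot1 at col 5 lands with bottom-row=3; cleared 0 line(s) (total 0); column heights now [0 0 0 1 2 5 5], max=5

Answer: .......
.......
.......
.......
.......
.......
.....##
.....##
.....##
....##.
...####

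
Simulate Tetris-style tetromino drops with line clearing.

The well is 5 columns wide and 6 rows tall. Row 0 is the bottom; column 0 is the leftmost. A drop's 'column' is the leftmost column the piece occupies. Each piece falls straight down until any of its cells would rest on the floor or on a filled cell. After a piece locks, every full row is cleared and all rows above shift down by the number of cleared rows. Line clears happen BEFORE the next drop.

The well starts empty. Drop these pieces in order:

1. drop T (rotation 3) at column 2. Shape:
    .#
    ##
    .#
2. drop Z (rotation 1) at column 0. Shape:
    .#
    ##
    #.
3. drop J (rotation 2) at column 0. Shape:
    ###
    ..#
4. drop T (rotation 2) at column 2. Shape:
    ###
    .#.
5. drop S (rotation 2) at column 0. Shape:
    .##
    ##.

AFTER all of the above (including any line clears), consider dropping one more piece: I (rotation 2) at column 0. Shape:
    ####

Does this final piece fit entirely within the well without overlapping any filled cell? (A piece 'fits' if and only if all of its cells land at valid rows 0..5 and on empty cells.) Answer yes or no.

Drop 1: T rot3 at col 2 lands with bottom-row=0; cleared 0 line(s) (total 0); column heights now [0 0 2 3 0], max=3
Drop 2: Z rot1 at col 0 lands with bottom-row=0; cleared 0 line(s) (total 0); column heights now [2 3 2 3 0], max=3
Drop 3: J rot2 at col 0 lands with bottom-row=2; cleared 0 line(s) (total 0); column heights now [4 4 4 3 0], max=4
Drop 4: T rot2 at col 2 lands with bottom-row=3; cleared 0 line(s) (total 0); column heights now [4 4 5 5 5], max=5
Drop 5: S rot2 at col 0 lands with bottom-row=4; cleared 1 line(s) (total 1); column heights now [4 5 5 4 0], max=5
Test piece I rot2 at col 0 (width 4): heights before test = [4 5 5 4 0]; fits = True

Answer: yes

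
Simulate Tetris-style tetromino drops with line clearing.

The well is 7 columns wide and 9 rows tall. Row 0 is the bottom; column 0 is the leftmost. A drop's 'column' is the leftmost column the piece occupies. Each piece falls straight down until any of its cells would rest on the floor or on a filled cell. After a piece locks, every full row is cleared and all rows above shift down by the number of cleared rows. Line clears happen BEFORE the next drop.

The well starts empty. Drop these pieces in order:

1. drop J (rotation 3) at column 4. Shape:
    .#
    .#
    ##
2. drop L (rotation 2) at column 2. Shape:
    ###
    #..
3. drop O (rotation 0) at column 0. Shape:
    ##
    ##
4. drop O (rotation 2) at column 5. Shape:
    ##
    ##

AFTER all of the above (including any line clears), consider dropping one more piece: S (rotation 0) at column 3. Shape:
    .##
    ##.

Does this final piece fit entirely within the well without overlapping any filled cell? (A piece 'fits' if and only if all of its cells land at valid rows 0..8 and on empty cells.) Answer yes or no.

Drop 1: J rot3 at col 4 lands with bottom-row=0; cleared 0 line(s) (total 0); column heights now [0 0 0 0 1 3 0], max=3
Drop 2: L rot2 at col 2 lands with bottom-row=0; cleared 0 line(s) (total 0); column heights now [0 0 2 2 2 3 0], max=3
Drop 3: O rot0 at col 0 lands with bottom-row=0; cleared 0 line(s) (total 0); column heights now [2 2 2 2 2 3 0], max=3
Drop 4: O rot2 at col 5 lands with bottom-row=3; cleared 0 line(s) (total 0); column heights now [2 2 2 2 2 5 5], max=5
Test piece S rot0 at col 3 (width 3): heights before test = [2 2 2 2 2 5 5]; fits = True

Answer: yes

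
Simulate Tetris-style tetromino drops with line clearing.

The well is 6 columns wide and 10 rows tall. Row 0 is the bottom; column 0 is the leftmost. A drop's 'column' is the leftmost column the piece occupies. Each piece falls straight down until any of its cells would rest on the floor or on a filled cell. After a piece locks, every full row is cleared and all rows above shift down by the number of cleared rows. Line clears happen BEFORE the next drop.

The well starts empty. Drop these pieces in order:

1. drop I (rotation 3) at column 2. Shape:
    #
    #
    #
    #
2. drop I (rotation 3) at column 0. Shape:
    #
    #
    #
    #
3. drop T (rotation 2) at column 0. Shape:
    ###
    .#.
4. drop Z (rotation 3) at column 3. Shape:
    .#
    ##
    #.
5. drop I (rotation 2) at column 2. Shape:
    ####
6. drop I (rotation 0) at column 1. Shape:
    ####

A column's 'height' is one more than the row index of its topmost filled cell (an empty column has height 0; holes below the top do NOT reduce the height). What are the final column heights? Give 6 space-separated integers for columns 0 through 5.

Drop 1: I rot3 at col 2 lands with bottom-row=0; cleared 0 line(s) (total 0); column heights now [0 0 4 0 0 0], max=4
Drop 2: I rot3 at col 0 lands with bottom-row=0; cleared 0 line(s) (total 0); column heights now [4 0 4 0 0 0], max=4
Drop 3: T rot2 at col 0 lands with bottom-row=3; cleared 0 line(s) (total 0); column heights now [5 5 5 0 0 0], max=5
Drop 4: Z rot3 at col 3 lands with bottom-row=0; cleared 0 line(s) (total 0); column heights now [5 5 5 2 3 0], max=5
Drop 5: I rot2 at col 2 lands with bottom-row=5; cleared 0 line(s) (total 0); column heights now [5 5 6 6 6 6], max=6
Drop 6: I rot0 at col 1 lands with bottom-row=6; cleared 0 line(s) (total 0); column heights now [5 7 7 7 7 6], max=7

Answer: 5 7 7 7 7 6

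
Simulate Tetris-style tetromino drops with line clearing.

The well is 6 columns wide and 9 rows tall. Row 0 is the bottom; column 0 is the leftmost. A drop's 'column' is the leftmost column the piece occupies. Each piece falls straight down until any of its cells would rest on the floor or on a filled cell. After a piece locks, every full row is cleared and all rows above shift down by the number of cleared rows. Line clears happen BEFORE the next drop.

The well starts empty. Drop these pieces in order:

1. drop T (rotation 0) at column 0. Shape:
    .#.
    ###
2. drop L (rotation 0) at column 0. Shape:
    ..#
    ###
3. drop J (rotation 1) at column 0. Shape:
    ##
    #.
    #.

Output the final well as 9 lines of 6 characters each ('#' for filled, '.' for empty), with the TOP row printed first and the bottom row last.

Drop 1: T rot0 at col 0 lands with bottom-row=0; cleared 0 line(s) (total 0); column heights now [1 2 1 0 0 0], max=2
Drop 2: L rot0 at col 0 lands with bottom-row=2; cleared 0 line(s) (total 0); column heights now [3 3 4 0 0 0], max=4
Drop 3: J rot1 at col 0 lands with bottom-row=3; cleared 0 line(s) (total 0); column heights now [6 6 4 0 0 0], max=6

Answer: ......
......
......
##....
#.....
#.#...
###...
.#....
###...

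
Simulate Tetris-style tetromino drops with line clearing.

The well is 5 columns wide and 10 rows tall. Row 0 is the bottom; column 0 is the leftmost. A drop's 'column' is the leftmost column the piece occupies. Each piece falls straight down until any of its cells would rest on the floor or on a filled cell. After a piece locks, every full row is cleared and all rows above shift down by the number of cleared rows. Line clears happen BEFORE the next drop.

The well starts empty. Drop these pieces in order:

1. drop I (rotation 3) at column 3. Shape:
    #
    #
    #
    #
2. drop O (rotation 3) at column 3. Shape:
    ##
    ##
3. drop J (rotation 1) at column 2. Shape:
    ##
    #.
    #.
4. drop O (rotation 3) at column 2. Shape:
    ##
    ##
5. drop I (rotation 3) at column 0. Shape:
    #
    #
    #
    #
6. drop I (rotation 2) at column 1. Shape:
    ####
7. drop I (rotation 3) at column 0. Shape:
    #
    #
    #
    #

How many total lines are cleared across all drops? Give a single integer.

Answer: 0

Derivation:
Drop 1: I rot3 at col 3 lands with bottom-row=0; cleared 0 line(s) (total 0); column heights now [0 0 0 4 0], max=4
Drop 2: O rot3 at col 3 lands with bottom-row=4; cleared 0 line(s) (total 0); column heights now [0 0 0 6 6], max=6
Drop 3: J rot1 at col 2 lands with bottom-row=4; cleared 0 line(s) (total 0); column heights now [0 0 7 7 6], max=7
Drop 4: O rot3 at col 2 lands with bottom-row=7; cleared 0 line(s) (total 0); column heights now [0 0 9 9 6], max=9
Drop 5: I rot3 at col 0 lands with bottom-row=0; cleared 0 line(s) (total 0); column heights now [4 0 9 9 6], max=9
Drop 6: I rot2 at col 1 lands with bottom-row=9; cleared 0 line(s) (total 0); column heights now [4 10 10 10 10], max=10
Drop 7: I rot3 at col 0 lands with bottom-row=4; cleared 0 line(s) (total 0); column heights now [8 10 10 10 10], max=10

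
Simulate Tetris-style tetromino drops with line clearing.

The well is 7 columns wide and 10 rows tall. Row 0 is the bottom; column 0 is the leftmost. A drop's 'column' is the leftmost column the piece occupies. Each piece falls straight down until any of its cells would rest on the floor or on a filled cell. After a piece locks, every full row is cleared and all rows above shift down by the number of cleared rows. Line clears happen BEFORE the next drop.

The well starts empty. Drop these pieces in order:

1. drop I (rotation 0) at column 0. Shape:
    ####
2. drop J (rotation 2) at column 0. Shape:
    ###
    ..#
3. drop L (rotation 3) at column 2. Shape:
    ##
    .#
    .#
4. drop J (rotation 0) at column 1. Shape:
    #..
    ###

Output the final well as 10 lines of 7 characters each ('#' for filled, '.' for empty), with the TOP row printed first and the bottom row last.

Drop 1: I rot0 at col 0 lands with bottom-row=0; cleared 0 line(s) (total 0); column heights now [1 1 1 1 0 0 0], max=1
Drop 2: J rot2 at col 0 lands with bottom-row=1; cleared 0 line(s) (total 0); column heights now [3 3 3 1 0 0 0], max=3
Drop 3: L rot3 at col 2 lands with bottom-row=1; cleared 0 line(s) (total 0); column heights now [3 3 4 4 0 0 0], max=4
Drop 4: J rot0 at col 1 lands with bottom-row=4; cleared 0 line(s) (total 0); column heights now [3 6 5 5 0 0 0], max=6

Answer: .......
.......
.......
.......
.#.....
.###...
..##...
####...
..##...
####...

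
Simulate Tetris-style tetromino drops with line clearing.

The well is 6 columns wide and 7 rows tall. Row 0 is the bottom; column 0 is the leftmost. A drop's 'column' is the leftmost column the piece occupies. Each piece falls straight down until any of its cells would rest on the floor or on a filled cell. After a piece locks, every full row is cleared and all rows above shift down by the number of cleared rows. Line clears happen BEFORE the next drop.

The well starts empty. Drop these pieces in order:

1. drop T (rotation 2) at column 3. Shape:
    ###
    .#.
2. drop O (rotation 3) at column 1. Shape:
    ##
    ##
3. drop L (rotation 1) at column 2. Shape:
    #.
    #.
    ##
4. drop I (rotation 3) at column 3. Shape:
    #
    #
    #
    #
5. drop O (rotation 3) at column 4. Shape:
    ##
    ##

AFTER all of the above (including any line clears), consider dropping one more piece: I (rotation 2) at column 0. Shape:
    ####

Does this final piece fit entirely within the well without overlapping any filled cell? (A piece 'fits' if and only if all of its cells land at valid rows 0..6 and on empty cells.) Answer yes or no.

Answer: no

Derivation:
Drop 1: T rot2 at col 3 lands with bottom-row=0; cleared 0 line(s) (total 0); column heights now [0 0 0 2 2 2], max=2
Drop 2: O rot3 at col 1 lands with bottom-row=0; cleared 0 line(s) (total 0); column heights now [0 2 2 2 2 2], max=2
Drop 3: L rot1 at col 2 lands with bottom-row=2; cleared 0 line(s) (total 0); column heights now [0 2 5 3 2 2], max=5
Drop 4: I rot3 at col 3 lands with bottom-row=3; cleared 0 line(s) (total 0); column heights now [0 2 5 7 2 2], max=7
Drop 5: O rot3 at col 4 lands with bottom-row=2; cleared 0 line(s) (total 0); column heights now [0 2 5 7 4 4], max=7
Test piece I rot2 at col 0 (width 4): heights before test = [0 2 5 7 4 4]; fits = False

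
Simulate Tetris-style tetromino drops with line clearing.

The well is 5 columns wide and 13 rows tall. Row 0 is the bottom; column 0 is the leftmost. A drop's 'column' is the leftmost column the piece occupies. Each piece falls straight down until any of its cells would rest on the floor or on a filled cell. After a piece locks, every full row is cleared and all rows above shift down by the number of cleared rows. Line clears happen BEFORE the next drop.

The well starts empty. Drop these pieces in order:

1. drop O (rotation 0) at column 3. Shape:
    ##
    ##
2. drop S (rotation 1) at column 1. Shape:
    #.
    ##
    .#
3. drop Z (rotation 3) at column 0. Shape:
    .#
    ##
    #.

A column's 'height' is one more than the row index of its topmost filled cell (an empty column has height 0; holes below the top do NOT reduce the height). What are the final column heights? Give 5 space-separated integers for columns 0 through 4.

Drop 1: O rot0 at col 3 lands with bottom-row=0; cleared 0 line(s) (total 0); column heights now [0 0 0 2 2], max=2
Drop 2: S rot1 at col 1 lands with bottom-row=0; cleared 0 line(s) (total 0); column heights now [0 3 2 2 2], max=3
Drop 3: Z rot3 at col 0 lands with bottom-row=2; cleared 0 line(s) (total 0); column heights now [4 5 2 2 2], max=5

Answer: 4 5 2 2 2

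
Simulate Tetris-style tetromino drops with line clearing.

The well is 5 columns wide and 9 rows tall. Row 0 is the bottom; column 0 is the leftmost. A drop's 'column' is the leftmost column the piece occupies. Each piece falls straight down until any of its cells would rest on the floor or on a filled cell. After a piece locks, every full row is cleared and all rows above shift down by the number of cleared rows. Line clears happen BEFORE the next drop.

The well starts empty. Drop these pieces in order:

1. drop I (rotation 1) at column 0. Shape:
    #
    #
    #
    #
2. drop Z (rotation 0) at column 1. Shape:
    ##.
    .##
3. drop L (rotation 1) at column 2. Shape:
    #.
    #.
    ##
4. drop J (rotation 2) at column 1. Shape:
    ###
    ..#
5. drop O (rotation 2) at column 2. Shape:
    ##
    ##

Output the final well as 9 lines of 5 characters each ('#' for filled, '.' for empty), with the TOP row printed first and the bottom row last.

Answer: .....
..##.
..##.
.###.
..##.
#.#..
#.##.
###..
#.##.

Derivation:
Drop 1: I rot1 at col 0 lands with bottom-row=0; cleared 0 line(s) (total 0); column heights now [4 0 0 0 0], max=4
Drop 2: Z rot0 at col 1 lands with bottom-row=0; cleared 0 line(s) (total 0); column heights now [4 2 2 1 0], max=4
Drop 3: L rot1 at col 2 lands with bottom-row=2; cleared 0 line(s) (total 0); column heights now [4 2 5 3 0], max=5
Drop 4: J rot2 at col 1 lands with bottom-row=4; cleared 0 line(s) (total 0); column heights now [4 6 6 6 0], max=6
Drop 5: O rot2 at col 2 lands with bottom-row=6; cleared 0 line(s) (total 0); column heights now [4 6 8 8 0], max=8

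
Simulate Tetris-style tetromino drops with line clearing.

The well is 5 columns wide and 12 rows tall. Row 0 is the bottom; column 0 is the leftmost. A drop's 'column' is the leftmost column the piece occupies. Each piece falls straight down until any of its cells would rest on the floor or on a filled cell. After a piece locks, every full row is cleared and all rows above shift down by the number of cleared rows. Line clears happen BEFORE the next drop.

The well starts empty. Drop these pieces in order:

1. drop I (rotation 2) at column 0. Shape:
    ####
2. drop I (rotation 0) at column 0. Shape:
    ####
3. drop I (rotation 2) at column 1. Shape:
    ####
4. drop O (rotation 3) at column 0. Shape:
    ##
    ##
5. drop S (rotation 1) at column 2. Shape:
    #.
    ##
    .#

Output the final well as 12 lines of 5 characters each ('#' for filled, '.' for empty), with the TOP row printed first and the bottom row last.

Answer: .....
.....
.....
.....
.....
.....
..#..
####.
##.#.
.####
####.
####.

Derivation:
Drop 1: I rot2 at col 0 lands with bottom-row=0; cleared 0 line(s) (total 0); column heights now [1 1 1 1 0], max=1
Drop 2: I rot0 at col 0 lands with bottom-row=1; cleared 0 line(s) (total 0); column heights now [2 2 2 2 0], max=2
Drop 3: I rot2 at col 1 lands with bottom-row=2; cleared 0 line(s) (total 0); column heights now [2 3 3 3 3], max=3
Drop 4: O rot3 at col 0 lands with bottom-row=3; cleared 0 line(s) (total 0); column heights now [5 5 3 3 3], max=5
Drop 5: S rot1 at col 2 lands with bottom-row=3; cleared 0 line(s) (total 0); column heights now [5 5 6 5 3], max=6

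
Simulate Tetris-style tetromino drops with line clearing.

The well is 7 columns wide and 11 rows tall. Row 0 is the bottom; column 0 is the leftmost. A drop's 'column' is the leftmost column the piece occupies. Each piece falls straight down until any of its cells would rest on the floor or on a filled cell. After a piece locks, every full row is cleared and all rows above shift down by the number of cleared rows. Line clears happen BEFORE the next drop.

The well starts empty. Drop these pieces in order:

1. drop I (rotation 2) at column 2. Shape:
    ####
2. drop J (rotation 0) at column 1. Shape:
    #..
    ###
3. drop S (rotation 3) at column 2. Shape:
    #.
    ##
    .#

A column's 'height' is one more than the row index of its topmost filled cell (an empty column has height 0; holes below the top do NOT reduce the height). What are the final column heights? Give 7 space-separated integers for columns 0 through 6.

Drop 1: I rot2 at col 2 lands with bottom-row=0; cleared 0 line(s) (total 0); column heights now [0 0 1 1 1 1 0], max=1
Drop 2: J rot0 at col 1 lands with bottom-row=1; cleared 0 line(s) (total 0); column heights now [0 3 2 2 1 1 0], max=3
Drop 3: S rot3 at col 2 lands with bottom-row=2; cleared 0 line(s) (total 0); column heights now [0 3 5 4 1 1 0], max=5

Answer: 0 3 5 4 1 1 0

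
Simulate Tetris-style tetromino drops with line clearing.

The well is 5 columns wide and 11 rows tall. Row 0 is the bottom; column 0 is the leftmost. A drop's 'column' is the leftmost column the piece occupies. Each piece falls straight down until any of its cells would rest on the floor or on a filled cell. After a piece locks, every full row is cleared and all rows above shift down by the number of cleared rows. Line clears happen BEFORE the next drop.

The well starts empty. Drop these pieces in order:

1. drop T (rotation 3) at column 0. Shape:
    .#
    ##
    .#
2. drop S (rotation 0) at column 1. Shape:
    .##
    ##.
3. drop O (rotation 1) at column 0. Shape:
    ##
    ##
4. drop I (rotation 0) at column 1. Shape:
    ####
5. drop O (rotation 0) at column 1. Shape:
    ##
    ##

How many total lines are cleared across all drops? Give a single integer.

Drop 1: T rot3 at col 0 lands with bottom-row=0; cleared 0 line(s) (total 0); column heights now [2 3 0 0 0], max=3
Drop 2: S rot0 at col 1 lands with bottom-row=3; cleared 0 line(s) (total 0); column heights now [2 4 5 5 0], max=5
Drop 3: O rot1 at col 0 lands with bottom-row=4; cleared 0 line(s) (total 0); column heights now [6 6 5 5 0], max=6
Drop 4: I rot0 at col 1 lands with bottom-row=6; cleared 0 line(s) (total 0); column heights now [6 7 7 7 7], max=7
Drop 5: O rot0 at col 1 lands with bottom-row=7; cleared 0 line(s) (total 0); column heights now [6 9 9 7 7], max=9

Answer: 0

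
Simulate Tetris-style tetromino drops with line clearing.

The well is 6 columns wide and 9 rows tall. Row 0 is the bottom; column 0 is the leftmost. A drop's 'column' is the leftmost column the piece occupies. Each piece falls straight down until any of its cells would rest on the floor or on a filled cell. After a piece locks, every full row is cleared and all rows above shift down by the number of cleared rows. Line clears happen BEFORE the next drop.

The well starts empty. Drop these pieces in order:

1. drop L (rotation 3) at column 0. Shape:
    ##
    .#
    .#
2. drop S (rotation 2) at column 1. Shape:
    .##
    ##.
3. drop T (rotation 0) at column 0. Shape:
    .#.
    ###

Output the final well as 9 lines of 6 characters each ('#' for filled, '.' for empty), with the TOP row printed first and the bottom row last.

Answer: ......
......
.#....
###...
..##..
.##...
##....
.#....
.#....

Derivation:
Drop 1: L rot3 at col 0 lands with bottom-row=0; cleared 0 line(s) (total 0); column heights now [3 3 0 0 0 0], max=3
Drop 2: S rot2 at col 1 lands with bottom-row=3; cleared 0 line(s) (total 0); column heights now [3 4 5 5 0 0], max=5
Drop 3: T rot0 at col 0 lands with bottom-row=5; cleared 0 line(s) (total 0); column heights now [6 7 6 5 0 0], max=7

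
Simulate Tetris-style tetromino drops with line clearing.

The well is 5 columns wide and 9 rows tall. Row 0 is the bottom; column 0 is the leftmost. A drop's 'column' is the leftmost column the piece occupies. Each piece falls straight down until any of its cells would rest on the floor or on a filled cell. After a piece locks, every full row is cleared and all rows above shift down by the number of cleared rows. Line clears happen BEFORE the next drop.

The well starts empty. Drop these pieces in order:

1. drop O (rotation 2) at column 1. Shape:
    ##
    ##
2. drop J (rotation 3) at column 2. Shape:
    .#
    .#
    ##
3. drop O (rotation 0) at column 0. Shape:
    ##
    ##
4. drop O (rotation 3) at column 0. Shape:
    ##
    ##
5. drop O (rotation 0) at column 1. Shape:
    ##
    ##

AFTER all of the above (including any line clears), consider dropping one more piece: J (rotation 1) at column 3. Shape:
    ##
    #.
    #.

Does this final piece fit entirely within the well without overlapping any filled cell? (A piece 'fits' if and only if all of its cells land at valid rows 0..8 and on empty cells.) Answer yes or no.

Drop 1: O rot2 at col 1 lands with bottom-row=0; cleared 0 line(s) (total 0); column heights now [0 2 2 0 0], max=2
Drop 2: J rot3 at col 2 lands with bottom-row=2; cleared 0 line(s) (total 0); column heights now [0 2 3 5 0], max=5
Drop 3: O rot0 at col 0 lands with bottom-row=2; cleared 0 line(s) (total 0); column heights now [4 4 3 5 0], max=5
Drop 4: O rot3 at col 0 lands with bottom-row=4; cleared 0 line(s) (total 0); column heights now [6 6 3 5 0], max=6
Drop 5: O rot0 at col 1 lands with bottom-row=6; cleared 0 line(s) (total 0); column heights now [6 8 8 5 0], max=8
Test piece J rot1 at col 3 (width 2): heights before test = [6 8 8 5 0]; fits = True

Answer: yes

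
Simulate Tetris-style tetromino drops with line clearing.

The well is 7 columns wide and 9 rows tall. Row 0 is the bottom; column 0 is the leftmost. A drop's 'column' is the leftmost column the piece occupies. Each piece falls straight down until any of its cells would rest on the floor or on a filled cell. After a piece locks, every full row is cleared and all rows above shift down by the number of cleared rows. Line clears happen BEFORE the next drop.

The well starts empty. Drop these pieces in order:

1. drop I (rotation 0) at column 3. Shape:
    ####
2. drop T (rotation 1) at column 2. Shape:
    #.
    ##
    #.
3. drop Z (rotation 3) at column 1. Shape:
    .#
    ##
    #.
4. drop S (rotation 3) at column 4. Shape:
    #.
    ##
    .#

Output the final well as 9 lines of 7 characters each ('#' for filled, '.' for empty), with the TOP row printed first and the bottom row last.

Drop 1: I rot0 at col 3 lands with bottom-row=0; cleared 0 line(s) (total 0); column heights now [0 0 0 1 1 1 1], max=1
Drop 2: T rot1 at col 2 lands with bottom-row=0; cleared 0 line(s) (total 0); column heights now [0 0 3 2 1 1 1], max=3
Drop 3: Z rot3 at col 1 lands with bottom-row=2; cleared 0 line(s) (total 0); column heights now [0 4 5 2 1 1 1], max=5
Drop 4: S rot3 at col 4 lands with bottom-row=1; cleared 0 line(s) (total 0); column heights now [0 4 5 2 4 3 1], max=5

Answer: .......
.......
.......
.......
..#....
.##.#..
.##.##.
..##.#.
..#####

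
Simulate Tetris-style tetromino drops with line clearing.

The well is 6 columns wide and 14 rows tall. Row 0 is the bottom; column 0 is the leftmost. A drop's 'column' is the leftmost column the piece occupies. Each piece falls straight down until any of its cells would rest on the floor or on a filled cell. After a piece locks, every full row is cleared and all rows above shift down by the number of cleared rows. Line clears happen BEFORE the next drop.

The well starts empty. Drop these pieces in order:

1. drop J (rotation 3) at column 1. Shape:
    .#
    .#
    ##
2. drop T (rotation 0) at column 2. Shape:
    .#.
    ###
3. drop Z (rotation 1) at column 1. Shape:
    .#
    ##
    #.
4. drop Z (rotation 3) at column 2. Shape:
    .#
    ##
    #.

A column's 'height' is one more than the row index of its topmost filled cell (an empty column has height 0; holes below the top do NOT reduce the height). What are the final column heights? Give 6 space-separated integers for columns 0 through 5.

Drop 1: J rot3 at col 1 lands with bottom-row=0; cleared 0 line(s) (total 0); column heights now [0 1 3 0 0 0], max=3
Drop 2: T rot0 at col 2 lands with bottom-row=3; cleared 0 line(s) (total 0); column heights now [0 1 4 5 4 0], max=5
Drop 3: Z rot1 at col 1 lands with bottom-row=3; cleared 0 line(s) (total 0); column heights now [0 5 6 5 4 0], max=6
Drop 4: Z rot3 at col 2 lands with bottom-row=6; cleared 0 line(s) (total 0); column heights now [0 5 8 9 4 0], max=9

Answer: 0 5 8 9 4 0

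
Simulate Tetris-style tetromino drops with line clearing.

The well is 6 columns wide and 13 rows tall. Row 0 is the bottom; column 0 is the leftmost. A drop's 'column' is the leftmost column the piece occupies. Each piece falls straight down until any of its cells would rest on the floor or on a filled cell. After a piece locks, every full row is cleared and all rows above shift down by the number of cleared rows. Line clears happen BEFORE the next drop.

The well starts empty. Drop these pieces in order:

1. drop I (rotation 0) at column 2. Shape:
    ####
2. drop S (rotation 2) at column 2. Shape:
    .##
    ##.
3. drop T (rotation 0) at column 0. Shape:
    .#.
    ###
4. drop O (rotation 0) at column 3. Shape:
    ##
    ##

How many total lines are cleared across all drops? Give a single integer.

Drop 1: I rot0 at col 2 lands with bottom-row=0; cleared 0 line(s) (total 0); column heights now [0 0 1 1 1 1], max=1
Drop 2: S rot2 at col 2 lands with bottom-row=1; cleared 0 line(s) (total 0); column heights now [0 0 2 3 3 1], max=3
Drop 3: T rot0 at col 0 lands with bottom-row=2; cleared 0 line(s) (total 0); column heights now [3 4 3 3 3 1], max=4
Drop 4: O rot0 at col 3 lands with bottom-row=3; cleared 0 line(s) (total 0); column heights now [3 4 3 5 5 1], max=5

Answer: 0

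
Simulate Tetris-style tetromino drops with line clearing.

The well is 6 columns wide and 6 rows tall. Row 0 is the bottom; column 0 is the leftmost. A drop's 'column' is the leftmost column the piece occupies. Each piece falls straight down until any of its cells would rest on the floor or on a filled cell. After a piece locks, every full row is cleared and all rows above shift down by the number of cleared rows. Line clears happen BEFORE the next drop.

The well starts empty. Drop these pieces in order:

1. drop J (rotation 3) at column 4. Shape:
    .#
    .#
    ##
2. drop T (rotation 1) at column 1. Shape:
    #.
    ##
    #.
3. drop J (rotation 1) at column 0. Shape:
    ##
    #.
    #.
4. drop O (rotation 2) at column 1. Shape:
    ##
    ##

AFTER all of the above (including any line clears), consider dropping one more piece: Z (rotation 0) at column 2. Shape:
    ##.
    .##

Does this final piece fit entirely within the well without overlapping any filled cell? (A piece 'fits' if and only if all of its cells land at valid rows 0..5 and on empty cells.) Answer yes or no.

Drop 1: J rot3 at col 4 lands with bottom-row=0; cleared 0 line(s) (total 0); column heights now [0 0 0 0 1 3], max=3
Drop 2: T rot1 at col 1 lands with bottom-row=0; cleared 0 line(s) (total 0); column heights now [0 3 2 0 1 3], max=3
Drop 3: J rot1 at col 0 lands with bottom-row=1; cleared 0 line(s) (total 0); column heights now [4 4 2 0 1 3], max=4
Drop 4: O rot2 at col 1 lands with bottom-row=4; cleared 0 line(s) (total 0); column heights now [4 6 6 0 1 3], max=6
Test piece Z rot0 at col 2 (width 3): heights before test = [4 6 6 0 1 3]; fits = False

Answer: no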